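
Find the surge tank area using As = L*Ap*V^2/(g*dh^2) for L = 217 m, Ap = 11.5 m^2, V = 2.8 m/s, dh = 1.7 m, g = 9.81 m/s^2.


As = 217 * 11.5 * 2.8^2 / (9.81 * 1.7^2) = 690.0917 m^2


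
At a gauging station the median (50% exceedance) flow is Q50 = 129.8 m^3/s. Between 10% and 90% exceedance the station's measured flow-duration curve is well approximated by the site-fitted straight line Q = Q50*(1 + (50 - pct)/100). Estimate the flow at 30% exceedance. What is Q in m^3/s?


Q = 129.8 * (1 + (50 - 30)/100) = 155.7600 m^3/s


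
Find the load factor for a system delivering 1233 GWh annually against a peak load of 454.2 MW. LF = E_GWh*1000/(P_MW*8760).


LF = 1233 * 1000 / (454.2 * 8760) = 0.3099


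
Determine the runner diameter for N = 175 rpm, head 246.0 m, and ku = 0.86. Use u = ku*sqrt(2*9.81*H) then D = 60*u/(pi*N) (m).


u = 0.86 * sqrt(2*9.81*246.0) = 59.7469 m/s
D = 60 * 59.7469 / (pi * 175) = 6.5205 m


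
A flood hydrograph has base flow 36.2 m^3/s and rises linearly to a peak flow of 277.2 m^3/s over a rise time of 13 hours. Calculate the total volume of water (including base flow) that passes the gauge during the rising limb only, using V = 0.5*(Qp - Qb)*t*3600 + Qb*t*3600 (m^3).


V = 0.5*(277.2 - 36.2)*13*3600 + 36.2*13*3600 = 7.3336e+06 m^3


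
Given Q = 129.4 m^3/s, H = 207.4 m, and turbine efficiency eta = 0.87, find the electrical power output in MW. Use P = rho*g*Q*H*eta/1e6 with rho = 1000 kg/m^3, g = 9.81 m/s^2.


P = 1000 * 9.81 * 129.4 * 207.4 * 0.87 / 1e6 = 229.0505 MW


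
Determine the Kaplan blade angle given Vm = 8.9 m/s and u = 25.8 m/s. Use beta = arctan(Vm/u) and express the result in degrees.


beta = arctan(8.9 / 25.8) = 19.0324 degrees


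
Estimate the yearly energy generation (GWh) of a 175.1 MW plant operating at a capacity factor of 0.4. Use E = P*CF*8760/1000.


E = 175.1 * 0.4 * 8760 / 1000 = 613.5504 GWh


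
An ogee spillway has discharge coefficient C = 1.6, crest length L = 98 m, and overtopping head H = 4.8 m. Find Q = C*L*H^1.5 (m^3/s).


Q = 1.6 * 98 * 4.8^1.5 = 1648.9516 m^3/s


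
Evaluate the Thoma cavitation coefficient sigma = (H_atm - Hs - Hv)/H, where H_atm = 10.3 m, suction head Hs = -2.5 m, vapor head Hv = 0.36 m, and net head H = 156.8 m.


sigma = (10.3 - (-2.5) - 0.36) / 156.8 = 0.0793


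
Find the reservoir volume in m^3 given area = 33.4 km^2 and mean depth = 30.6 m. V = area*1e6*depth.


V = 33.4 * 1e6 * 30.6 = 1.0220e+09 m^3


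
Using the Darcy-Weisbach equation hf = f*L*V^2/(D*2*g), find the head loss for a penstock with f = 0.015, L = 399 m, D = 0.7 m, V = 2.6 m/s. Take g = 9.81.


hf = 0.015 * 399 * 2.6^2 / (0.7 * 2 * 9.81) = 2.9459 m


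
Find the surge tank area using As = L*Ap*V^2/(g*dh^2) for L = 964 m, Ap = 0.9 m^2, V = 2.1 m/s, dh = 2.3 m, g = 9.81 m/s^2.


As = 964 * 0.9 * 2.1^2 / (9.81 * 2.3^2) = 73.7282 m^2


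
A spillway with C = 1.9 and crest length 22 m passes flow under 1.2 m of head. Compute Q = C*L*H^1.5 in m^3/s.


Q = 1.9 * 22 * 1.2^1.5 = 54.9475 m^3/s


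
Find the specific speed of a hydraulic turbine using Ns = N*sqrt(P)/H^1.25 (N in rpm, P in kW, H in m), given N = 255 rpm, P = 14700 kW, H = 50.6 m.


Ns = 255 * 14700^0.5 / 50.6^1.25 = 229.0924


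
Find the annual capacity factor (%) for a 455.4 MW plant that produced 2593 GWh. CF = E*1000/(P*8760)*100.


CF = 2593 * 1000 / (455.4 * 8760) * 100 = 64.9988 %


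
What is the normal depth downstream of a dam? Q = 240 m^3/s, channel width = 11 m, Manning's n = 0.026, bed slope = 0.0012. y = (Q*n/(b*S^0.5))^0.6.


y = (240 * 0.026 / (11 * 0.0012^0.5))^0.6 = 5.3521 m


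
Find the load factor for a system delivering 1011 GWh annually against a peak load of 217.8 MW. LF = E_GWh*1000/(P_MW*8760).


LF = 1011 * 1000 / (217.8 * 8760) = 0.5299


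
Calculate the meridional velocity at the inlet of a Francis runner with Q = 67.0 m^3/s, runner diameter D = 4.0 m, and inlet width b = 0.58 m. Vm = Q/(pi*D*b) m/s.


Vm = 67.0 / (pi * 4.0 * 0.58) = 9.1926 m/s


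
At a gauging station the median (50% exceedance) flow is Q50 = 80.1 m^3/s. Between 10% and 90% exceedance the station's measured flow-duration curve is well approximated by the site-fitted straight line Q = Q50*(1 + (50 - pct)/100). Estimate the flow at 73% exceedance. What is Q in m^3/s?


Q = 80.1 * (1 + (50 - 73)/100) = 61.6770 m^3/s


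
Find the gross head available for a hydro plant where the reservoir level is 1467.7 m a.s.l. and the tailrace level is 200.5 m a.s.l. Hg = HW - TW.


Hg = 1467.7 - 200.5 = 1267.2000 m


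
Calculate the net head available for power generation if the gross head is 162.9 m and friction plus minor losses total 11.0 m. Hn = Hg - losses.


Hn = 162.9 - 11.0 = 151.9000 m


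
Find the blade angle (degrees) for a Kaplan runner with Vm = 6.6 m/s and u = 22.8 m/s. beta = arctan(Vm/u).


beta = arctan(6.6 / 22.8) = 16.1443 degrees


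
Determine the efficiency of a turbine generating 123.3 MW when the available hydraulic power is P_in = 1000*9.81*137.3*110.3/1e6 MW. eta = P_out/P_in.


P_in = 1000 * 9.81 * 137.3 * 110.3 / 1e6 = 148.5645 MW
eta = 123.3 / 148.5645 = 0.8299


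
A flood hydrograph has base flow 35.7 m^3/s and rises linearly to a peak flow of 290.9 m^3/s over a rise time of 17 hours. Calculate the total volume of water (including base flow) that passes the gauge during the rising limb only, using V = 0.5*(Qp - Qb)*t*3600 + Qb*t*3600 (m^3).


V = 0.5*(290.9 - 35.7)*17*3600 + 35.7*17*3600 = 9.9940e+06 m^3


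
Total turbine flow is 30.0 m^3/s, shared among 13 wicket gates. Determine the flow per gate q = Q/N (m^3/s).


q = 30.0 / 13 = 2.3077 m^3/s


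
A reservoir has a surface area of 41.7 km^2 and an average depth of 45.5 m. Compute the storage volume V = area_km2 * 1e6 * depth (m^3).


V = 41.7 * 1e6 * 45.5 = 1.8974e+09 m^3


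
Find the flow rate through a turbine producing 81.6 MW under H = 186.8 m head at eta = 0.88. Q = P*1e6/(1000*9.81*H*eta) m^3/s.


Q = 81.6 * 1e6 / (1000 * 9.81 * 186.8 * 0.88) = 50.6013 m^3/s


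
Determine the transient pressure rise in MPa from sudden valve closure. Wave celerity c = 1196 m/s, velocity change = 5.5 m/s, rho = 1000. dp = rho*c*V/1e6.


dp = 1000 * 1196 * 5.5 / 1e6 = 6.5780 MPa


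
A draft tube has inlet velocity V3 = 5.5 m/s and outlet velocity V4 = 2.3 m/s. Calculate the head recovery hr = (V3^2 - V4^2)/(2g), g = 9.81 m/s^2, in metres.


hr = (5.5^2 - 2.3^2) / (2*9.81) = 1.2722 m


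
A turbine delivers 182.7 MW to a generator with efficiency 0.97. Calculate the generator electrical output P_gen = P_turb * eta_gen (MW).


P_gen = 182.7 * 0.97 = 177.2190 MW


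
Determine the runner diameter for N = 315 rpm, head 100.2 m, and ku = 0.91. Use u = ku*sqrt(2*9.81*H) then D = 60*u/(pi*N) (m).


u = 0.91 * sqrt(2*9.81*100.2) = 40.3483 m/s
D = 60 * 40.3483 / (pi * 315) = 2.4463 m


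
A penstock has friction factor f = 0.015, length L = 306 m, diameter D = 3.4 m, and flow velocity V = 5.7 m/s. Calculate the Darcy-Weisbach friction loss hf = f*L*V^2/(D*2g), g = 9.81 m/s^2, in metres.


hf = 0.015 * 306 * 5.7^2 / (3.4 * 2 * 9.81) = 2.2356 m


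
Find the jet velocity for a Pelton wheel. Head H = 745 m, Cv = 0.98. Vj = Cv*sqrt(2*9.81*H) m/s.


Vj = 0.98 * sqrt(2*9.81*745) = 118.4824 m/s


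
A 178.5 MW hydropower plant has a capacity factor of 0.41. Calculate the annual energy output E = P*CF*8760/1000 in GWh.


E = 178.5 * 0.41 * 8760 / 1000 = 641.1006 GWh


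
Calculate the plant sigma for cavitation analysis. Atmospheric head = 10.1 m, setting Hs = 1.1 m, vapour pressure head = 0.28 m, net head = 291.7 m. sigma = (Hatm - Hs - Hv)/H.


sigma = (10.1 - 1.1 - 0.28) / 291.7 = 0.0299


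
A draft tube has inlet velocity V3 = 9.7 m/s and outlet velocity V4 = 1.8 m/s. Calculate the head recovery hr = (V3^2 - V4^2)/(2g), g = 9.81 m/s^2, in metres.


hr = (9.7^2 - 1.8^2) / (2*9.81) = 4.6305 m


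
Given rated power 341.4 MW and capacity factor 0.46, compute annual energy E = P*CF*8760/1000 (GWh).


E = 341.4 * 0.46 * 8760 / 1000 = 1375.7054 GWh


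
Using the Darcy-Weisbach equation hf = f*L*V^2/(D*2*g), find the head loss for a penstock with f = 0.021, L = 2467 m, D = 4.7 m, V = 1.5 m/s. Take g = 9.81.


hf = 0.021 * 2467 * 1.5^2 / (4.7 * 2 * 9.81) = 1.2641 m


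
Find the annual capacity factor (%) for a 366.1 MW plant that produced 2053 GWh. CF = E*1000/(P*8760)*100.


CF = 2053 * 1000 / (366.1 * 8760) * 100 = 64.0155 %


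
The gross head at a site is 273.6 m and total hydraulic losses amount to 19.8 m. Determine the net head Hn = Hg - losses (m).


Hn = 273.6 - 19.8 = 253.8000 m


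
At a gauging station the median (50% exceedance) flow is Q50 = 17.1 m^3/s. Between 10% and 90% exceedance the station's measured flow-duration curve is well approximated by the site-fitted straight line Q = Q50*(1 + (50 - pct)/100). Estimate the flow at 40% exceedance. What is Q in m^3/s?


Q = 17.1 * (1 + (50 - 40)/100) = 18.8100 m^3/s


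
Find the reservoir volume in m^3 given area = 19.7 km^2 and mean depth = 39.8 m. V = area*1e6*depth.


V = 19.7 * 1e6 * 39.8 = 7.8406e+08 m^3


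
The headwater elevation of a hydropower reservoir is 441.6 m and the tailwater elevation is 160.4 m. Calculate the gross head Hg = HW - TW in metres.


Hg = 441.6 - 160.4 = 281.2000 m


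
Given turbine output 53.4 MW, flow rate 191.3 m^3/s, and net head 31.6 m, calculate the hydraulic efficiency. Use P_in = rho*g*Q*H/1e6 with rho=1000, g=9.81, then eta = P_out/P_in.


P_in = 1000 * 9.81 * 191.3 * 31.6 / 1e6 = 59.3022 MW
eta = 53.4 / 59.3022 = 0.9005


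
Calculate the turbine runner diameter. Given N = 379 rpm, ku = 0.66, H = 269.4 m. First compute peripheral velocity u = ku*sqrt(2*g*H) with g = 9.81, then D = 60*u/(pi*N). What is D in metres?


u = 0.66 * sqrt(2*9.81*269.4) = 47.9835 m/s
D = 60 * 47.9835 / (pi * 379) = 2.4180 m


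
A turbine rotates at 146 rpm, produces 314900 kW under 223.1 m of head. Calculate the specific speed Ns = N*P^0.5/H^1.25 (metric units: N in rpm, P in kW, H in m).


Ns = 146 * 314900^0.5 / 223.1^1.25 = 95.0199


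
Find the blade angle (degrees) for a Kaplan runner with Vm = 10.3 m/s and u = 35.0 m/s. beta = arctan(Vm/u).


beta = arctan(10.3 / 35.0) = 16.3984 degrees


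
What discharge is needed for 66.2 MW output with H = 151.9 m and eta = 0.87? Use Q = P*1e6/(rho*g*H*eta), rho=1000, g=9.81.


Q = 66.2 * 1e6 / (1000 * 9.81 * 151.9 * 0.87) = 51.0637 m^3/s


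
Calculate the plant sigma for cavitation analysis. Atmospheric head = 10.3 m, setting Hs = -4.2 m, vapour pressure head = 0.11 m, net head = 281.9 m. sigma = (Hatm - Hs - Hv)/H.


sigma = (10.3 - (-4.2) - 0.11) / 281.9 = 0.0510


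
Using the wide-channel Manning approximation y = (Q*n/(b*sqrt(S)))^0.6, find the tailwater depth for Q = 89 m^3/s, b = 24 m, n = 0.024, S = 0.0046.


y = (89 * 0.024 / (24 * 0.0046^0.5))^0.6 = 1.1771 m


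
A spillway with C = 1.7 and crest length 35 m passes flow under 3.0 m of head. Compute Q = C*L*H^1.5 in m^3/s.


Q = 1.7 * 35 * 3.0^1.5 = 309.1711 m^3/s


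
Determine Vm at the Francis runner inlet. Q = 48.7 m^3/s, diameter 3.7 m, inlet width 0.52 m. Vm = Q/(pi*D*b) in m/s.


Vm = 48.7 / (pi * 3.7 * 0.52) = 8.0570 m/s


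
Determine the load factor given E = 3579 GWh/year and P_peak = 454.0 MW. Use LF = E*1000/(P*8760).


LF = 3579 * 1000 / (454.0 * 8760) = 0.8999


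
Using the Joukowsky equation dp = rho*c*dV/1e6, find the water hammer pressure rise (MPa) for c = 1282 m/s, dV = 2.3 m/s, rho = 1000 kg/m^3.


dp = 1000 * 1282 * 2.3 / 1e6 = 2.9486 MPa


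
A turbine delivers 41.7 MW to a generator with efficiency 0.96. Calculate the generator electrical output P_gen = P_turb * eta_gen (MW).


P_gen = 41.7 * 0.96 = 40.0320 MW


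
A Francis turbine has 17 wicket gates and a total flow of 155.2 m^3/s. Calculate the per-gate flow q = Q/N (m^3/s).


q = 155.2 / 17 = 9.1294 m^3/s


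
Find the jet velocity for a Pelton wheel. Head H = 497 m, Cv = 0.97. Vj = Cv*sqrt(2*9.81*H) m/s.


Vj = 0.97 * sqrt(2*9.81*497) = 95.7854 m/s


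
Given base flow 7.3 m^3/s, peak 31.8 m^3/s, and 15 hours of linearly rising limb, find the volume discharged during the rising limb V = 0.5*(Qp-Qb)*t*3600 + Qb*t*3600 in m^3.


V = 0.5*(31.8 - 7.3)*15*3600 + 7.3*15*3600 = 1.0557e+06 m^3


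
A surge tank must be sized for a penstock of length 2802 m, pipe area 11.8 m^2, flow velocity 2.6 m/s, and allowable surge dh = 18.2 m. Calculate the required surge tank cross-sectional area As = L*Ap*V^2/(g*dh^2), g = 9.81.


As = 2802 * 11.8 * 2.6^2 / (9.81 * 18.2^2) = 68.7836 m^2


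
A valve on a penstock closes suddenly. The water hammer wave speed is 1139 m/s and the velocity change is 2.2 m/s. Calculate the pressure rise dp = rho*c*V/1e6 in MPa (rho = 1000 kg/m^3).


dp = 1000 * 1139 * 2.2 / 1e6 = 2.5058 MPa


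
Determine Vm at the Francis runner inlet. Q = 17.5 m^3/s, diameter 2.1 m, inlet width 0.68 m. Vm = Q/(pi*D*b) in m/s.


Vm = 17.5 / (pi * 2.1 * 0.68) = 3.9009 m/s


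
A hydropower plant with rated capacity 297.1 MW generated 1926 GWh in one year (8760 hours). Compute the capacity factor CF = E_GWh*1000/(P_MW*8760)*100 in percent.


CF = 1926 * 1000 / (297.1 * 8760) * 100 = 74.0030 %


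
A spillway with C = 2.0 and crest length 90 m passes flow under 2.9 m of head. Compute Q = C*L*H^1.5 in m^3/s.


Q = 2.0 * 90 * 2.9^1.5 = 888.9340 m^3/s


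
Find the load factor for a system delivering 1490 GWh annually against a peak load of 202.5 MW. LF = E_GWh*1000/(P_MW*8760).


LF = 1490 * 1000 / (202.5 * 8760) = 0.8400


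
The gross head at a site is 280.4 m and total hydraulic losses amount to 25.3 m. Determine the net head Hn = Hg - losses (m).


Hn = 280.4 - 25.3 = 255.1000 m


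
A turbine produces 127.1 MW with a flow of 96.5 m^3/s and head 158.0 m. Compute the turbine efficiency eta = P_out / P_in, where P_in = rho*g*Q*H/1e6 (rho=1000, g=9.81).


P_in = 1000 * 9.81 * 96.5 * 158.0 / 1e6 = 149.5731 MW
eta = 127.1 / 149.5731 = 0.8498


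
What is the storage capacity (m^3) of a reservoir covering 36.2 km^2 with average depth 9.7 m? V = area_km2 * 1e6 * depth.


V = 36.2 * 1e6 * 9.7 = 3.5114e+08 m^3


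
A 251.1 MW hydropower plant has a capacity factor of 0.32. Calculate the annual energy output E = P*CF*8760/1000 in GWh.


E = 251.1 * 0.32 * 8760 / 1000 = 703.8835 GWh


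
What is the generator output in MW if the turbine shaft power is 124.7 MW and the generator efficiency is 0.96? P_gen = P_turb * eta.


P_gen = 124.7 * 0.96 = 119.7120 MW


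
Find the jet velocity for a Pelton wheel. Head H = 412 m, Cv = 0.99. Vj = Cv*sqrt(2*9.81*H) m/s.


Vj = 0.99 * sqrt(2*9.81*412) = 89.0089 m/s


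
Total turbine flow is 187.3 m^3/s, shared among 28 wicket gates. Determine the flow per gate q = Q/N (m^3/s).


q = 187.3 / 28 = 6.6893 m^3/s


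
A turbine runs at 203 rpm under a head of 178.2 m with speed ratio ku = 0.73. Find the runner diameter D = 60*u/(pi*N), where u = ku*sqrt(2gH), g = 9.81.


u = 0.73 * sqrt(2*9.81*178.2) = 43.1644 m/s
D = 60 * 43.1644 / (pi * 203) = 4.0610 m


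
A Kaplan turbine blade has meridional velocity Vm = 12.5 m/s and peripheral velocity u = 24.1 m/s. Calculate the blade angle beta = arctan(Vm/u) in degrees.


beta = arctan(12.5 / 24.1) = 27.4145 degrees


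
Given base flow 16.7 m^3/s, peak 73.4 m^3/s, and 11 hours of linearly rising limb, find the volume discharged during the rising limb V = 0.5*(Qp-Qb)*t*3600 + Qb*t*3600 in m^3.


V = 0.5*(73.4 - 16.7)*11*3600 + 16.7*11*3600 = 1.7840e+06 m^3


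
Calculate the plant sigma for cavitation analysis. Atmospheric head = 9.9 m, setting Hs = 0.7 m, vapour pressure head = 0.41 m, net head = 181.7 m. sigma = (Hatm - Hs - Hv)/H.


sigma = (9.9 - 0.7 - 0.41) / 181.7 = 0.0484


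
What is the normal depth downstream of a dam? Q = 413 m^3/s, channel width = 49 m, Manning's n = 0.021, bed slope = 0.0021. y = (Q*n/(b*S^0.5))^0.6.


y = (413 * 0.021 / (49 * 0.0021^0.5))^0.6 = 2.2497 m


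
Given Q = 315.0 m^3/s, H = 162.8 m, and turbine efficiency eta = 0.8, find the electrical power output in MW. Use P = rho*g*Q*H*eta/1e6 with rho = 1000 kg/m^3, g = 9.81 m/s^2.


P = 1000 * 9.81 * 315.0 * 162.8 * 0.8 / 1e6 = 402.4611 MW


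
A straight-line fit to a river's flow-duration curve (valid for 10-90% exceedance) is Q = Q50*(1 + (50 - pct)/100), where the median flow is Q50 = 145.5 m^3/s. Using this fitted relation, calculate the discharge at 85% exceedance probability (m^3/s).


Q = 145.5 * (1 + (50 - 85)/100) = 94.5750 m^3/s


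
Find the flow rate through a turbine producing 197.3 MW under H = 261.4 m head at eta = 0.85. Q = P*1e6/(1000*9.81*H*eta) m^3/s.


Q = 197.3 * 1e6 / (1000 * 9.81 * 261.4 * 0.85) = 90.5177 m^3/s


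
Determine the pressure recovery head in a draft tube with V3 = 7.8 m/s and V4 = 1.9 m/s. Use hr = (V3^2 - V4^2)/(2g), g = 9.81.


hr = (7.8^2 - 1.9^2) / (2*9.81) = 2.9169 m


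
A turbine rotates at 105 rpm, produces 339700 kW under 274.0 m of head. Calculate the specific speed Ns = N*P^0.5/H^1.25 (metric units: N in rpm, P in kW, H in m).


Ns = 105 * 339700^0.5 / 274.0^1.25 = 54.8970


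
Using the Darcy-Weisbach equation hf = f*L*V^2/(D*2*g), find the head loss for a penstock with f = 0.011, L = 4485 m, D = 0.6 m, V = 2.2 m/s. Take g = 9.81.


hf = 0.011 * 4485 * 2.2^2 / (0.6 * 2 * 9.81) = 20.2838 m


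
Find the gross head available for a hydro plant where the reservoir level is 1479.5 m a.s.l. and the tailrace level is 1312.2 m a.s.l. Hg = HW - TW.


Hg = 1479.5 - 1312.2 = 167.3000 m


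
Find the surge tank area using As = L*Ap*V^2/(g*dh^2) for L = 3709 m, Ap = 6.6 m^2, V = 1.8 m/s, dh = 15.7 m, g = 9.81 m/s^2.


As = 3709 * 6.6 * 1.8^2 / (9.81 * 15.7^2) = 32.8003 m^2


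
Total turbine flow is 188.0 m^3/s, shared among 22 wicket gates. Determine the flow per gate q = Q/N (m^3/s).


q = 188.0 / 22 = 8.5455 m^3/s


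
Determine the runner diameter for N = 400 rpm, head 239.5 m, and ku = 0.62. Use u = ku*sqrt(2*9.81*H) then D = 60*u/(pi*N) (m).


u = 0.62 * sqrt(2*9.81*239.5) = 42.5005 m/s
D = 60 * 42.5005 / (pi * 400) = 2.0292 m


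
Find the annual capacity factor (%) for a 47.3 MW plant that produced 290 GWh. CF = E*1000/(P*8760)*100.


CF = 290 * 1000 / (47.3 * 8760) * 100 = 69.9895 %


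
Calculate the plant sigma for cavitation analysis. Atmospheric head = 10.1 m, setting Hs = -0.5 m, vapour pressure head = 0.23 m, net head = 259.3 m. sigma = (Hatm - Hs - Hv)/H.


sigma = (10.1 - (-0.5) - 0.23) / 259.3 = 0.0400


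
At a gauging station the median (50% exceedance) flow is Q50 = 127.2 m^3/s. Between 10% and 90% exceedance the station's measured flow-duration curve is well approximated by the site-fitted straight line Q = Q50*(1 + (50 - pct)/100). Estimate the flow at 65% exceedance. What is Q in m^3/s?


Q = 127.2 * (1 + (50 - 65)/100) = 108.1200 m^3/s


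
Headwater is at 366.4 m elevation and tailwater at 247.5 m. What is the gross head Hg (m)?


Hg = 366.4 - 247.5 = 118.9000 m


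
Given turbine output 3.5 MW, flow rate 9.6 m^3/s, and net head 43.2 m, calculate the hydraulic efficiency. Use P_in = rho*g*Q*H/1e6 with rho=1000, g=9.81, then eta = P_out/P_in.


P_in = 1000 * 9.81 * 9.6 * 43.2 / 1e6 = 4.0684 MW
eta = 3.5 / 4.0684 = 0.8603


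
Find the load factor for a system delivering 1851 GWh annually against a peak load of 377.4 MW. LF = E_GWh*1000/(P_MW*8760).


LF = 1851 * 1000 / (377.4 * 8760) = 0.5599


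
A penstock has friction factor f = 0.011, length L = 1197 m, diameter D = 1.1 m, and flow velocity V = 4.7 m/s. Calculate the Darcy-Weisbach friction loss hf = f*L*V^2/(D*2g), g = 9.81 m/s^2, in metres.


hf = 0.011 * 1197 * 4.7^2 / (1.1 * 2 * 9.81) = 13.4769 m


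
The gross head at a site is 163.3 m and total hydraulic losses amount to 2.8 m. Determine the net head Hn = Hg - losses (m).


Hn = 163.3 - 2.8 = 160.5000 m


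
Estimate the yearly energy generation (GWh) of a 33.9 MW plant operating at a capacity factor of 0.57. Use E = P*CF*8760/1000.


E = 33.9 * 0.57 * 8760 / 1000 = 169.2695 GWh


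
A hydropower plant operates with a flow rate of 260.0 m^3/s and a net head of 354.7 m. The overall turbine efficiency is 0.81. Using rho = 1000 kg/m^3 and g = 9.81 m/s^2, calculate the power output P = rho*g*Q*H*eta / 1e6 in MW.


P = 1000 * 9.81 * 260.0 * 354.7 * 0.81 / 1e6 = 732.8052 MW


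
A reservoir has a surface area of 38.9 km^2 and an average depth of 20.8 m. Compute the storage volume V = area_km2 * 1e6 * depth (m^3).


V = 38.9 * 1e6 * 20.8 = 8.0912e+08 m^3


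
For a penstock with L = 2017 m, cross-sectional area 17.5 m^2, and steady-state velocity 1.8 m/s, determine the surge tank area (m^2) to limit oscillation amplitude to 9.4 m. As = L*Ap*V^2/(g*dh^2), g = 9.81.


As = 2017 * 17.5 * 1.8^2 / (9.81 * 9.4^2) = 131.9363 m^2


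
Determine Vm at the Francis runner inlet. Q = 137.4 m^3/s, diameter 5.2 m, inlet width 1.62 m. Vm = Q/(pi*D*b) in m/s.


Vm = 137.4 / (pi * 5.2 * 1.62) = 5.1918 m/s


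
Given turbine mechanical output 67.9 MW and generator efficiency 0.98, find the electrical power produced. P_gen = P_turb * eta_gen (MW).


P_gen = 67.9 * 0.98 = 66.5420 MW


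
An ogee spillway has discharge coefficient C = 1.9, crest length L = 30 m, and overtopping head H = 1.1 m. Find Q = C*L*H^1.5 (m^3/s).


Q = 1.9 * 30 * 1.1^1.5 = 65.7603 m^3/s


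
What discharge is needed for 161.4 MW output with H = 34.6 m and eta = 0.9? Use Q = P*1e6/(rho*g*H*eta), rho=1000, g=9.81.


Q = 161.4 * 1e6 / (1000 * 9.81 * 34.6 * 0.9) = 528.3429 m^3/s


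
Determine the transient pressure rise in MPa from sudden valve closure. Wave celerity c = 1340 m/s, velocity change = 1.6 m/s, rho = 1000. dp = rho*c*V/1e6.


dp = 1000 * 1340 * 1.6 / 1e6 = 2.1440 MPa


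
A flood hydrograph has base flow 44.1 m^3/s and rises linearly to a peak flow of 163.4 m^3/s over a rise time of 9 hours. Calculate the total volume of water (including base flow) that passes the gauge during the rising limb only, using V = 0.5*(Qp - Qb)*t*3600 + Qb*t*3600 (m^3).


V = 0.5*(163.4 - 44.1)*9*3600 + 44.1*9*3600 = 3.3615e+06 m^3


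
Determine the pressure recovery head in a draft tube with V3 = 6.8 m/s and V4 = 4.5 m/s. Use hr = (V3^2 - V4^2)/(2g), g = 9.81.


hr = (6.8^2 - 4.5^2) / (2*9.81) = 1.3247 m


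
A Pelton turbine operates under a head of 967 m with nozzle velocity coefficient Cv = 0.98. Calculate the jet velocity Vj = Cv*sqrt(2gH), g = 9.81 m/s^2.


Vj = 0.98 * sqrt(2*9.81*967) = 134.9860 m/s


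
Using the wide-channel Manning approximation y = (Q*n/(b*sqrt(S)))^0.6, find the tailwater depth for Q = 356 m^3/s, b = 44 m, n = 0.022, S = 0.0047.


y = (356 * 0.022 / (44 * 0.0047^0.5))^0.6 = 1.7726 m


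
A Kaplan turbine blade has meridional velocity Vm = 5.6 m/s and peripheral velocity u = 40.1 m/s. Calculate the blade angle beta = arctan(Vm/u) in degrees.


beta = arctan(5.6 / 40.1) = 7.9500 degrees


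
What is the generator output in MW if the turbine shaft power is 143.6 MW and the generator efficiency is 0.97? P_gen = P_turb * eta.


P_gen = 143.6 * 0.97 = 139.2920 MW


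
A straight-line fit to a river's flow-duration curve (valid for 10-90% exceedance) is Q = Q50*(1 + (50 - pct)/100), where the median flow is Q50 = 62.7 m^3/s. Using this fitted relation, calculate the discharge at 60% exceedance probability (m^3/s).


Q = 62.7 * (1 + (50 - 60)/100) = 56.4300 m^3/s


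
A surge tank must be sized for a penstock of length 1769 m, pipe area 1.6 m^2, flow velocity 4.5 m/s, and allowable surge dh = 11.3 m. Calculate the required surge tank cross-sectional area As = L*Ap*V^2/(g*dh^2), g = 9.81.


As = 1769 * 1.6 * 4.5^2 / (9.81 * 11.3^2) = 45.7559 m^2


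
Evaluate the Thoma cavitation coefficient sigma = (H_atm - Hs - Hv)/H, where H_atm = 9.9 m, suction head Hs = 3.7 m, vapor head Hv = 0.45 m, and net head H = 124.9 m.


sigma = (9.9 - 3.7 - 0.45) / 124.9 = 0.0460


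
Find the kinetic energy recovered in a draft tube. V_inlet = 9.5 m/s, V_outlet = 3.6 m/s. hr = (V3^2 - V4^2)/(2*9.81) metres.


hr = (9.5^2 - 3.6^2) / (2*9.81) = 3.9393 m


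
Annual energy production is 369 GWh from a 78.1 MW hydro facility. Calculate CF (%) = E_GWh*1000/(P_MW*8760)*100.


CF = 369 * 1000 / (78.1 * 8760) * 100 = 53.9351 %


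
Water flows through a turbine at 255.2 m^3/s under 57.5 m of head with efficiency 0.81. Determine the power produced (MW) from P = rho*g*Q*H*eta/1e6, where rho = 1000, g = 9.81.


P = 1000 * 9.81 * 255.2 * 57.5 * 0.81 / 1e6 = 116.6011 MW


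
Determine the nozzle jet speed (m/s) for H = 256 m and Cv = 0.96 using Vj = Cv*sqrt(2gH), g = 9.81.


Vj = 0.96 * sqrt(2*9.81*256) = 68.0363 m/s


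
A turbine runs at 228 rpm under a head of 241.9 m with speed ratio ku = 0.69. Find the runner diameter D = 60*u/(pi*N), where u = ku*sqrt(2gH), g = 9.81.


u = 0.69 * sqrt(2*9.81*241.9) = 47.5353 m/s
D = 60 * 47.5353 / (pi * 228) = 3.9818 m


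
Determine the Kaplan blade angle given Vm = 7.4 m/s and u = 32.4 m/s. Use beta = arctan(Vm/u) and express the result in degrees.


beta = arctan(7.4 / 32.4) = 12.8654 degrees


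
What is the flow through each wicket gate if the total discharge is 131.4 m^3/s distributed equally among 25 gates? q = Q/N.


q = 131.4 / 25 = 5.2560 m^3/s


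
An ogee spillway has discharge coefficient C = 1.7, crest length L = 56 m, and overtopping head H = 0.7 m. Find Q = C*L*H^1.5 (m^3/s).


Q = 1.7 * 56 * 0.7^1.5 = 55.7550 m^3/s


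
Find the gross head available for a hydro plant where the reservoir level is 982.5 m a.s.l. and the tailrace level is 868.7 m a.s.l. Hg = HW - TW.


Hg = 982.5 - 868.7 = 113.8000 m


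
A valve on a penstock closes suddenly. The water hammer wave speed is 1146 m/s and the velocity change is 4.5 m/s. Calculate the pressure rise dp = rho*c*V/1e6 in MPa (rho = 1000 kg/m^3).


dp = 1000 * 1146 * 4.5 / 1e6 = 5.1570 MPa


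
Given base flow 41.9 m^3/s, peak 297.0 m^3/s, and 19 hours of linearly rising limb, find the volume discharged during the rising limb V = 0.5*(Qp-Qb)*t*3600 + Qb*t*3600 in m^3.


V = 0.5*(297.0 - 41.9)*19*3600 + 41.9*19*3600 = 1.1590e+07 m^3


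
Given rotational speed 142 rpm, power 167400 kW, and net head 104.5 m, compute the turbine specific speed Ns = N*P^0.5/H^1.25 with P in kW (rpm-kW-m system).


Ns = 142 * 167400^0.5 / 104.5^1.25 = 173.8884


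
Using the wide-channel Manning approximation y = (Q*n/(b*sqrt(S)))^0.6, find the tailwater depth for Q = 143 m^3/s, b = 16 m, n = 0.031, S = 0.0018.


y = (143 * 0.031 / (16 * 0.0018^0.5))^0.6 = 3.0829 m


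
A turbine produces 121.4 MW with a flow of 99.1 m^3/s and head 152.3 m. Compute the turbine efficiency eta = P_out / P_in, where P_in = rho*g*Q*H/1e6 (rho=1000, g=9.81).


P_in = 1000 * 9.81 * 99.1 * 152.3 / 1e6 = 148.0616 MW
eta = 121.4 / 148.0616 = 0.8199


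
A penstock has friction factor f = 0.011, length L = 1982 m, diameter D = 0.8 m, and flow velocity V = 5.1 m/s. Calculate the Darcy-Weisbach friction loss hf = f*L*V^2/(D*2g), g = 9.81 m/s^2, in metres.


hf = 0.011 * 1982 * 5.1^2 / (0.8 * 2 * 9.81) = 36.1283 m


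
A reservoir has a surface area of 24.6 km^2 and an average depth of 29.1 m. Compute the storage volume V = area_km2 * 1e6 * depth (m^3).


V = 24.6 * 1e6 * 29.1 = 7.1586e+08 m^3


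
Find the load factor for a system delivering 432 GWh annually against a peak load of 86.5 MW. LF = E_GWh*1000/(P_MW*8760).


LF = 432 * 1000 / (86.5 * 8760) = 0.5701


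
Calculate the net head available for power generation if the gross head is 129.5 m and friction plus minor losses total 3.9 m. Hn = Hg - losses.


Hn = 129.5 - 3.9 = 125.6000 m


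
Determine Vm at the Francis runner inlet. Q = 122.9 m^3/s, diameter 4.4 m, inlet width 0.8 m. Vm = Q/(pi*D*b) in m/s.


Vm = 122.9 / (pi * 4.4 * 0.8) = 11.1137 m/s


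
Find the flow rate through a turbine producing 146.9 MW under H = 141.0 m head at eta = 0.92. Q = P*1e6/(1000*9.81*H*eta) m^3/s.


Q = 146.9 * 1e6 / (1000 * 9.81 * 141.0 * 0.92) = 115.4372 m^3/s


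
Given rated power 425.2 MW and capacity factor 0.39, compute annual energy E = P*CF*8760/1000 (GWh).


E = 425.2 * 0.39 * 8760 / 1000 = 1452.6533 GWh


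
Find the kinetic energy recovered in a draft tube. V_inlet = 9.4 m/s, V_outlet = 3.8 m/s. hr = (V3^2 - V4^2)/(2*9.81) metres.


hr = (9.4^2 - 3.8^2) / (2*9.81) = 3.7676 m


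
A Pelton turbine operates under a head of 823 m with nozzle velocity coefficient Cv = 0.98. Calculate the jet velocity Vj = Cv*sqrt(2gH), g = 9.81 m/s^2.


Vj = 0.98 * sqrt(2*9.81*823) = 124.5304 m/s


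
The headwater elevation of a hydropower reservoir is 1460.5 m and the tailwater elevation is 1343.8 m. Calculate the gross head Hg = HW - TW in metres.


Hg = 1460.5 - 1343.8 = 116.7000 m


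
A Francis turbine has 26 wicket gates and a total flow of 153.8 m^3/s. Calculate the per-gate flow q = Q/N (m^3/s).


q = 153.8 / 26 = 5.9154 m^3/s


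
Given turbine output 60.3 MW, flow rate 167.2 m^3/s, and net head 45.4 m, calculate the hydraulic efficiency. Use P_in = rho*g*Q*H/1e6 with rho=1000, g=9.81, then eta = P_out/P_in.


P_in = 1000 * 9.81 * 167.2 * 45.4 / 1e6 = 74.4665 MW
eta = 60.3 / 74.4665 = 0.8098


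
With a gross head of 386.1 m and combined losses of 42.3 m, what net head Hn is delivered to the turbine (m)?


Hn = 386.1 - 42.3 = 343.8000 m


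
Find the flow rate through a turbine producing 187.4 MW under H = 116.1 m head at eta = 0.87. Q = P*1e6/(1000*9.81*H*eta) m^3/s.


Q = 187.4 * 1e6 / (1000 * 9.81 * 116.1 * 0.87) = 189.1251 m^3/s


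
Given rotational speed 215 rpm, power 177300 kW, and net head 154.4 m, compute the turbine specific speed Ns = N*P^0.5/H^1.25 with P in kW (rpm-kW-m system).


Ns = 215 * 177300^0.5 / 154.4^1.25 = 166.3350


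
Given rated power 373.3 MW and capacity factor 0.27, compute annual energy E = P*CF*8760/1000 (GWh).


E = 373.3 * 0.27 * 8760 / 1000 = 882.9292 GWh


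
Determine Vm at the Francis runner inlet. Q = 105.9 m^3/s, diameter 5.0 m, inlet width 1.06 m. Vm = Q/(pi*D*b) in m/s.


Vm = 105.9 / (pi * 5.0 * 1.06) = 6.3602 m/s


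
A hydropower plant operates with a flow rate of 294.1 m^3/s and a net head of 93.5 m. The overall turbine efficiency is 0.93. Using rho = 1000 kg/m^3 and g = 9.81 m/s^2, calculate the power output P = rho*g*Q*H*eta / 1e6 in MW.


P = 1000 * 9.81 * 294.1 * 93.5 * 0.93 / 1e6 = 250.8757 MW


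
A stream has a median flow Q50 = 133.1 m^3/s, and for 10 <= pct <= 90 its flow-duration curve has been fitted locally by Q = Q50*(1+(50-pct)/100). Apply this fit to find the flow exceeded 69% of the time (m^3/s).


Q = 133.1 * (1 + (50 - 69)/100) = 107.8110 m^3/s


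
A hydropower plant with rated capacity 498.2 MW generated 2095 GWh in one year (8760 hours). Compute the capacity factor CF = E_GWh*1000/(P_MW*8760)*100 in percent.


CF = 2095 * 1000 / (498.2 * 8760) * 100 = 48.0039 %


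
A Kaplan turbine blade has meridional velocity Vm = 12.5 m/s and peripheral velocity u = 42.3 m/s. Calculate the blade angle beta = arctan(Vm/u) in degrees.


beta = arctan(12.5 / 42.3) = 16.4628 degrees


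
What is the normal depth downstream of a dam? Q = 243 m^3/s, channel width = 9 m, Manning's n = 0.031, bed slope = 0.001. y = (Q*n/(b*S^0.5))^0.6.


y = (243 * 0.031 / (9 * 0.001^0.5))^0.6 = 7.1390 m


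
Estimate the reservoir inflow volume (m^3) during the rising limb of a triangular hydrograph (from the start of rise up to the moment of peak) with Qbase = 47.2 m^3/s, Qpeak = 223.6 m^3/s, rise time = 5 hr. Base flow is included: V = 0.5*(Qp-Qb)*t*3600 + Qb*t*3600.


V = 0.5*(223.6 - 47.2)*5*3600 + 47.2*5*3600 = 2.4372e+06 m^3


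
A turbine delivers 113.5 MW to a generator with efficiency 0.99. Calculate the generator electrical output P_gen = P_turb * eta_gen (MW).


P_gen = 113.5 * 0.99 = 112.3650 MW


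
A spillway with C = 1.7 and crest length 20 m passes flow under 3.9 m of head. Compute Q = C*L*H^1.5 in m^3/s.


Q = 1.7 * 20 * 3.9^1.5 = 261.8640 m^3/s


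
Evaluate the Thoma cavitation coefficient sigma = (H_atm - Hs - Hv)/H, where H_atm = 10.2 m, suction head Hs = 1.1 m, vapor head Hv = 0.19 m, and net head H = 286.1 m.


sigma = (10.2 - 1.1 - 0.19) / 286.1 = 0.0311


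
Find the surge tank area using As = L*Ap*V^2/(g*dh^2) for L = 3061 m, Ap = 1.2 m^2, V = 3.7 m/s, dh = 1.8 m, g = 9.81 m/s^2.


As = 3061 * 1.2 * 3.7^2 / (9.81 * 1.8^2) = 1582.1003 m^2


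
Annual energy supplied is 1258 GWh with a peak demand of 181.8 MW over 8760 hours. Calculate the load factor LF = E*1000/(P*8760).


LF = 1258 * 1000 / (181.8 * 8760) = 0.7899


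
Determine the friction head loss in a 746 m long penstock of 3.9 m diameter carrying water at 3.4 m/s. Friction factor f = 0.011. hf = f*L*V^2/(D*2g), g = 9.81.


hf = 0.011 * 746 * 3.4^2 / (3.9 * 2 * 9.81) = 1.2397 m


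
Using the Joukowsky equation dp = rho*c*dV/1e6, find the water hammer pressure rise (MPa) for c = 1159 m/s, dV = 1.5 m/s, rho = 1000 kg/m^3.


dp = 1000 * 1159 * 1.5 / 1e6 = 1.7385 MPa


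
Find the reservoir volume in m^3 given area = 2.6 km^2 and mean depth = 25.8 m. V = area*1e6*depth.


V = 2.6 * 1e6 * 25.8 = 6.7080e+07 m^3


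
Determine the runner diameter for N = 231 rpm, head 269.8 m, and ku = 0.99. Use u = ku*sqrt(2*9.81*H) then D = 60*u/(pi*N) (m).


u = 0.99 * sqrt(2*9.81*269.8) = 72.0287 m/s
D = 60 * 72.0287 / (pi * 231) = 5.9552 m


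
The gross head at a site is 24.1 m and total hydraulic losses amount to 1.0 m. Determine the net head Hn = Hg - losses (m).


Hn = 24.1 - 1.0 = 23.1000 m


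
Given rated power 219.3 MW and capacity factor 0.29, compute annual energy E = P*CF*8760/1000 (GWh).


E = 219.3 * 0.29 * 8760 / 1000 = 557.1097 GWh


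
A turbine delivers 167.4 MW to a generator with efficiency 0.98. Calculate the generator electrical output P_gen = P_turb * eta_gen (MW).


P_gen = 167.4 * 0.98 = 164.0520 MW


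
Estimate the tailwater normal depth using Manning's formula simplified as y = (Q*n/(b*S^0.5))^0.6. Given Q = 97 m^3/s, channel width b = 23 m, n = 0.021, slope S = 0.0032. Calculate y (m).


y = (97 * 0.021 / (23 * 0.0032^0.5))^0.6 = 1.3086 m


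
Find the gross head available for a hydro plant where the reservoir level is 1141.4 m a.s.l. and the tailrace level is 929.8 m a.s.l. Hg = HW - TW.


Hg = 1141.4 - 929.8 = 211.6000 m


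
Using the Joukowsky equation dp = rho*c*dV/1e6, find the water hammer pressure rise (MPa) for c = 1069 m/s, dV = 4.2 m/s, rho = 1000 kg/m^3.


dp = 1000 * 1069 * 4.2 / 1e6 = 4.4898 MPa


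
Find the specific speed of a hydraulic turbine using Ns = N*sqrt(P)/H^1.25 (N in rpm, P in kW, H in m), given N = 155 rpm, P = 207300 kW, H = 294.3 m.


Ns = 155 * 207300^0.5 / 294.3^1.25 = 57.8953


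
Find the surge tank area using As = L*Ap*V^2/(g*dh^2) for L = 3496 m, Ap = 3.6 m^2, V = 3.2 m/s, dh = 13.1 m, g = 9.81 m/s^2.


As = 3496 * 3.6 * 3.2^2 / (9.81 * 13.1^2) = 76.5530 m^2


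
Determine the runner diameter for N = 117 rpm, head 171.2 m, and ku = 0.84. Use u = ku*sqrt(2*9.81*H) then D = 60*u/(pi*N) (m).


u = 0.84 * sqrt(2*9.81*171.2) = 48.6834 m/s
D = 60 * 48.6834 / (pi * 117) = 7.9469 m


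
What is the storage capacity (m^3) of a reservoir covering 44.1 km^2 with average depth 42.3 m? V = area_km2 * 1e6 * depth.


V = 44.1 * 1e6 * 42.3 = 1.8654e+09 m^3


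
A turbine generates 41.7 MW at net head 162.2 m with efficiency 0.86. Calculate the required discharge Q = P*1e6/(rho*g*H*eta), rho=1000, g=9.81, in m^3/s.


Q = 41.7 * 1e6 / (1000 * 9.81 * 162.2 * 0.86) = 30.4732 m^3/s


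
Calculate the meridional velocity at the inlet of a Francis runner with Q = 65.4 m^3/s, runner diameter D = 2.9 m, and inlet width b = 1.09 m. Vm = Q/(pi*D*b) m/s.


Vm = 65.4 / (pi * 2.9 * 1.09) = 6.5857 m/s


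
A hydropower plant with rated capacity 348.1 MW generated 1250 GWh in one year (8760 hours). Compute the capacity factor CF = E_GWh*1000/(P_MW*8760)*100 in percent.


CF = 1250 * 1000 / (348.1 * 8760) * 100 = 40.9923 %


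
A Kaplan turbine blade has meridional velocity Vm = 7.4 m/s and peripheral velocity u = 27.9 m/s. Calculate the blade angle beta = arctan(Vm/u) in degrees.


beta = arctan(7.4 / 27.9) = 14.8547 degrees


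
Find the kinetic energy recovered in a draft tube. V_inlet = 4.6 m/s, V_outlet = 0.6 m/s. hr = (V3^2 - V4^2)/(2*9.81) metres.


hr = (4.6^2 - 0.6^2) / (2*9.81) = 1.0601 m


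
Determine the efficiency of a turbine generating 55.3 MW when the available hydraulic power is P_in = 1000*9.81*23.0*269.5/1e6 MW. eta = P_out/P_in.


P_in = 1000 * 9.81 * 23.0 * 269.5 / 1e6 = 60.8073 MW
eta = 55.3 / 60.8073 = 0.9094


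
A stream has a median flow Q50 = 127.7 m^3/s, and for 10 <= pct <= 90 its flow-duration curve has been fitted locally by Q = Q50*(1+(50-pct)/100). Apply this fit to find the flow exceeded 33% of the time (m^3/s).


Q = 127.7 * (1 + (50 - 33)/100) = 149.4090 m^3/s


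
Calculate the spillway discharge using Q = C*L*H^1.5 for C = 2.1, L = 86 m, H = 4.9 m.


Q = 2.1 * 86 * 4.9^1.5 = 1958.8982 m^3/s


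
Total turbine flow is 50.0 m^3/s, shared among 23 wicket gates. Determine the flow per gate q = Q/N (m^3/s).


q = 50.0 / 23 = 2.1739 m^3/s


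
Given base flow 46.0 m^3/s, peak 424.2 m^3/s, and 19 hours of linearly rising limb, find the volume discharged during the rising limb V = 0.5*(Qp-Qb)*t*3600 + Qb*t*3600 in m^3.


V = 0.5*(424.2 - 46.0)*19*3600 + 46.0*19*3600 = 1.6081e+07 m^3


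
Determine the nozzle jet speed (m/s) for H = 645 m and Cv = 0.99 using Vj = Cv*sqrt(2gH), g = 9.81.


Vj = 0.99 * sqrt(2*9.81*645) = 111.3691 m/s


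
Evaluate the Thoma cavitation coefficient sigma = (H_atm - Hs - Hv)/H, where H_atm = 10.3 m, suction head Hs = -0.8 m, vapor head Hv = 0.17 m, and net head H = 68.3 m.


sigma = (10.3 - (-0.8) - 0.17) / 68.3 = 0.1600


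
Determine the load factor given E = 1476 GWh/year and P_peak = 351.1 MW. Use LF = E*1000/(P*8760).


LF = 1476 * 1000 / (351.1 * 8760) = 0.4799


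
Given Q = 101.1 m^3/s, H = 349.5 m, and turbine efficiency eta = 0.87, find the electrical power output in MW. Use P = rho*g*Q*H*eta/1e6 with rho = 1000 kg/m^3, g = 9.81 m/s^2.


P = 1000 * 9.81 * 101.1 * 349.5 * 0.87 / 1e6 = 301.5689 MW


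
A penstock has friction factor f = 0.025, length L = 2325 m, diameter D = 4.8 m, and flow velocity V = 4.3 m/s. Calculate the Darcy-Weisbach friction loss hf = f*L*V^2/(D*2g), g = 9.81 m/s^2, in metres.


hf = 0.025 * 2325 * 4.3^2 / (4.8 * 2 * 9.81) = 11.4119 m


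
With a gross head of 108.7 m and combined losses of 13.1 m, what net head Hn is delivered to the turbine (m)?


Hn = 108.7 - 13.1 = 95.6000 m


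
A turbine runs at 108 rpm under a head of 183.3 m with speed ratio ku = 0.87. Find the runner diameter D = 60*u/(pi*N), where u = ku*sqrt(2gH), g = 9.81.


u = 0.87 * sqrt(2*9.81*183.3) = 52.1735 m/s
D = 60 * 52.1735 / (pi * 108) = 9.2263 m


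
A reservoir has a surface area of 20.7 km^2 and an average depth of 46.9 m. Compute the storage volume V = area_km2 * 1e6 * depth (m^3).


V = 20.7 * 1e6 * 46.9 = 9.7083e+08 m^3


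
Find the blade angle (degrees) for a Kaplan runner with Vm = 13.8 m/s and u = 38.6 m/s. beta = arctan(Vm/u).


beta = arctan(13.8 / 38.6) = 19.6726 degrees
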